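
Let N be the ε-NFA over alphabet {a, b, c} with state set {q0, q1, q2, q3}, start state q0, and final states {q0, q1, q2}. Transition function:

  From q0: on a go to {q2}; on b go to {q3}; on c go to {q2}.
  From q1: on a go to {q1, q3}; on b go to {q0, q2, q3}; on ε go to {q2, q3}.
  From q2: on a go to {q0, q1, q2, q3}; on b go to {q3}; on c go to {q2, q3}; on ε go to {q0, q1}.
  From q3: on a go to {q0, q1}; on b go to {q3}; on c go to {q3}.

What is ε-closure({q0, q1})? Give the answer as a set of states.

Begin with {q0, q1}.
q1 →ε {q2, q3}; add q2, q3.
ε-closure = {q0, q1, q2, q3}.

{q0, q1, q2, q3}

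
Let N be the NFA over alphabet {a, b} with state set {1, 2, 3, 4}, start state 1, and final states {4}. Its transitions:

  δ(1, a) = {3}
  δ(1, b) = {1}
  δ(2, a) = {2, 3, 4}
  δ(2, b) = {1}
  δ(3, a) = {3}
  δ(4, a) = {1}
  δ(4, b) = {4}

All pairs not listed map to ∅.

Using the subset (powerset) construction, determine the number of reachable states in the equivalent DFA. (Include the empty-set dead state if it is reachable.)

3

Start state of the DFA: {1}.
{1} --a--> {3}  [new]
{1} --b--> {1}  [seen]
{3} --a--> {3}  [seen]
{3} --b--> ∅  [new]
∅ --a--> ∅  [seen]
∅ --b--> ∅  [seen]
Reachable DFA states: {1}, {3}, ∅.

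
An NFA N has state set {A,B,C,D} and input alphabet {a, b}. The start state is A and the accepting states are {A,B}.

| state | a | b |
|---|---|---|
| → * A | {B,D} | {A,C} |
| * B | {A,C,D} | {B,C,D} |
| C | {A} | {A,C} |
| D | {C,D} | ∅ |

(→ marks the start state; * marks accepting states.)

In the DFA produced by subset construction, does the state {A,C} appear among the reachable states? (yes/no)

Start state of the DFA: {A}.
{A} --a--> {B,D}  [new]
{A} --b--> {A,C}  [new]
{B,D} --a--> {A,C,D}  [new]
{B,D} --b--> {B,C,D}  [new]
{A,C} --a--> {A,B,D}  [new]
{A,C} --b--> {A,C}  [seen]
{A,C,D} --a--> {A,B,C,D}  [new]
{A,C,D} --b--> {A,C}  [seen]
{B,C,D} --a--> {A,C,D}  [seen]
{B,C,D} --b--> {A,B,C,D}  [seen]
{A,B,D} --a--> {A,B,C,D}  [seen]
{A,B,D} --b--> {A,B,C,D}  [seen]
{A,B,C,D} --a--> {A,B,C,D}  [seen]
{A,B,C,D} --b--> {A,B,C,D}  [seen]
Reachable DFA states: {A}, {B,D}, {A,C}, {A,C,D}, {B,C,D}, {A,B,D}, {A,B,C,D}.
{A,C} is among them.

yes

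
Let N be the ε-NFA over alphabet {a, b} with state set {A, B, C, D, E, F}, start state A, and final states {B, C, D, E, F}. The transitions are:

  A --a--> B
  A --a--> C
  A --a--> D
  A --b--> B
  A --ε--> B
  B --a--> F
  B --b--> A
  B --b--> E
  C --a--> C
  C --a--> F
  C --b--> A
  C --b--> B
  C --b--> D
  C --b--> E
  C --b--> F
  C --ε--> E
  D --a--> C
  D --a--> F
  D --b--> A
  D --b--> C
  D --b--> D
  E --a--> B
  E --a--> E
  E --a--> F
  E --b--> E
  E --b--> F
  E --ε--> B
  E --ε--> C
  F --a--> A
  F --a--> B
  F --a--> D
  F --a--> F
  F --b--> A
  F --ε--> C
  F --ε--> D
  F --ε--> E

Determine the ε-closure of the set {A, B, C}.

{A, B, C, E}

Begin with {A, B, C}.
C →ε {E}; add E.
ε-closure = {A, B, C, E}.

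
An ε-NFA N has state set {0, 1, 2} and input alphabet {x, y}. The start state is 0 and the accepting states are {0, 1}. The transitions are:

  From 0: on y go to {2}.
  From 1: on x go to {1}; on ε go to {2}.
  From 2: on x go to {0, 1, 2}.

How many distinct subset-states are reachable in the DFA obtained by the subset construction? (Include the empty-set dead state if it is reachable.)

Start state of the DFA: {0} (ε-closure of the NFA start).
{0} --x--> ∅  [new]
{0} --y--> {2}  [new]
∅ --x--> ∅  [seen]
∅ --y--> ∅  [seen]
{2} --x--> {0, 1, 2}  [new]
{2} --y--> ∅  [seen]
{0, 1, 2} --x--> {0, 1, 2}  [seen]
{0, 1, 2} --y--> {2}  [seen]
Reachable DFA states: {0}, ∅, {2}, {0, 1, 2}.

4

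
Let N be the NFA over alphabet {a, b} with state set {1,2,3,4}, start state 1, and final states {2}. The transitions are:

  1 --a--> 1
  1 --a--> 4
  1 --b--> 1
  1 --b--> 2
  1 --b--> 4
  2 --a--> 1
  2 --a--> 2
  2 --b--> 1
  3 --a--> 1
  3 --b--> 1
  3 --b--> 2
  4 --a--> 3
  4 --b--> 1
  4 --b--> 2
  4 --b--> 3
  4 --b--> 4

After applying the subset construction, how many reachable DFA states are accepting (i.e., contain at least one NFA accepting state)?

Start state of the DFA: {1}.
{1} --a--> {1,4}  [new]
{1} --b--> {1,2,4}  [new]
{1,4} --a--> {1,3,4}  [new]
{1,4} --b--> {1,2,3,4}  [new]
{1,2,4} --a--> {1,2,3,4}  [seen]
{1,2,4} --b--> {1,2,3,4}  [seen]
{1,3,4} --a--> {1,3,4}  [seen]
{1,3,4} --b--> {1,2,3,4}  [seen]
{1,2,3,4} --a--> {1,2,3,4}  [seen]
{1,2,3,4} --b--> {1,2,3,4}  [seen]
Reachable DFA states: {1}, {1,4}, {1,2,4}, {1,3,4}, {1,2,3,4}.
Accepting DFA states (contain an NFA accepting state): {1,2,4}, {1,2,3,4}.

2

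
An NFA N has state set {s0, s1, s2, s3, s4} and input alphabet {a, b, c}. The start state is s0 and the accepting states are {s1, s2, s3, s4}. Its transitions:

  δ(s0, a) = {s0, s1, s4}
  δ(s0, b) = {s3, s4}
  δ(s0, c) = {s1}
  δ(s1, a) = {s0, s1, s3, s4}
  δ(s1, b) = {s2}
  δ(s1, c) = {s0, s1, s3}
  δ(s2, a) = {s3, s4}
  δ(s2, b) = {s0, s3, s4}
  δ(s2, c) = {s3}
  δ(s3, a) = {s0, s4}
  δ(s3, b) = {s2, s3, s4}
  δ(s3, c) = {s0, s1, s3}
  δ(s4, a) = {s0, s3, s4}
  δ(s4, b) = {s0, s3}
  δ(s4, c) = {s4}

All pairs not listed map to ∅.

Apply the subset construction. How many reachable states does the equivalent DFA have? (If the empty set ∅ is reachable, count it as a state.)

14

Start state of the DFA: {s0}.
{s0} --a--> {s0, s1, s4}  [new]
{s0} --b--> {s3, s4}  [new]
{s0} --c--> {s1}  [new]
{s0, s1, s4} --a--> {s0, s1, s3, s4}  [new]
{s0, s1, s4} --b--> {s0, s2, s3, s4}  [new]
{s0, s1, s4} --c--> {s0, s1, s3, s4}  [seen]
{s3, s4} --a--> {s0, s3, s4}  [new]
{s3, s4} --b--> {s0, s2, s3, s4}  [seen]
{s3, s4} --c--> {s0, s1, s3, s4}  [seen]
{s1} --a--> {s0, s1, s3, s4}  [seen]
{s1} --b--> {s2}  [new]
{s1} --c--> {s0, s1, s3}  [new]
{s0, s1, s3, s4} --a--> {s0, s1, s3, s4}  [seen]
{s0, s1, s3, s4} --b--> {s0, s2, s3, s4}  [seen]
{s0, s1, s3, s4} --c--> {s0, s1, s3, s4}  [seen]
{s0, s2, s3, s4} --a--> {s0, s1, s3, s4}  [seen]
{s0, s2, s3, s4} --b--> {s0, s2, s3, s4}  [seen]
{s0, s2, s3, s4} --c--> {s0, s1, s3, s4}  [seen]
{s0, s3, s4} --a--> {s0, s1, s3, s4}  [seen]
{s0, s3, s4} --b--> {s0, s2, s3, s4}  [seen]
{s0, s3, s4} --c--> {s0, s1, s3, s4}  [seen]
{s2} --a--> {s3, s4}  [seen]
{s2} --b--> {s0, s3, s4}  [seen]
{s2} --c--> {s3}  [new]
{s0, s1, s3} --a--> {s0, s1, s3, s4}  [seen]
{s0, s1, s3} --b--> {s2, s3, s4}  [new]
{s0, s1, s3} --c--> {s0, s1, s3}  [seen]
{s3} --a--> {s0, s4}  [new]
{s3} --b--> {s2, s3, s4}  [seen]
{s3} --c--> {s0, s1, s3}  [seen]
{s2, s3, s4} --a--> {s0, s3, s4}  [seen]
{s2, s3, s4} --b--> {s0, s2, s3, s4}  [seen]
{s2, s3, s4} --c--> {s0, s1, s3, s4}  [seen]
{s0, s4} --a--> {s0, s1, s3, s4}  [seen]
{s0, s4} --b--> {s0, s3, s4}  [seen]
{s0, s4} --c--> {s1, s4}  [new]
{s1, s4} --a--> {s0, s1, s3, s4}  [seen]
{s1, s4} --b--> {s0, s2, s3}  [new]
{s1, s4} --c--> {s0, s1, s3, s4}  [seen]
{s0, s2, s3} --a--> {s0, s1, s3, s4}  [seen]
{s0, s2, s3} --b--> {s0, s2, s3, s4}  [seen]
{s0, s2, s3} --c--> {s0, s1, s3}  [seen]
Reachable DFA states: {s0}, {s0, s1, s4}, {s3, s4}, {s1}, {s0, s1, s3, s4}, {s0, s2, s3, s4}, {s0, s3, s4}, {s2}, {s0, s1, s3}, {s3}, {s2, s3, s4}, {s0, s4}, {s1, s4}, {s0, s2, s3}.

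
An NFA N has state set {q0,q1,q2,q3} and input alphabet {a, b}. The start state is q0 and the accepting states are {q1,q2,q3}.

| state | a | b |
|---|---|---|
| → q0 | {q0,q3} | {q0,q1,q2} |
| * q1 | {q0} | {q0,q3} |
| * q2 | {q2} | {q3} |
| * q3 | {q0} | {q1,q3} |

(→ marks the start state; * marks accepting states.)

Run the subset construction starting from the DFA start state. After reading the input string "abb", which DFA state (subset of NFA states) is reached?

{q0,q1,q2,q3}

Start: {q0}.
δ(q0,a) = {q0,q3}.
Union: {q0,q3}.
After a: {q0,q3}.
δ(q0,b) = {q0,q1,q2}; δ(q3,b) = {q1,q3}.
Union: {q0,q1,q2,q3}.
After b: {q0,q1,q2,q3}.
δ(q0,b) = {q0,q1,q2}; δ(q1,b) = {q0,q3}; δ(q2,b) = {q3}; δ(q3,b) = {q1,q3}.
Union: {q0,q1,q2,q3}.
After b: {q0,q1,q2,q3}.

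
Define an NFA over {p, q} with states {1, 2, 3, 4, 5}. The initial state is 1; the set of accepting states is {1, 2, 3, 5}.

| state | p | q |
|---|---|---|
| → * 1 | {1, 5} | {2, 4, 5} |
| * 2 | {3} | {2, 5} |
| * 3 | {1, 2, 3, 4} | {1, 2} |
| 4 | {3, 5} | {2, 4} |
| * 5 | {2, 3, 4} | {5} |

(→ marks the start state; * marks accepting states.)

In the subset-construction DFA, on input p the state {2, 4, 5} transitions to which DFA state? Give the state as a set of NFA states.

{2, 3, 4, 5}

δ(2,p) = {3}; δ(4,p) = {3, 5}; δ(5,p) = {2, 3, 4}.
Union: {2, 3, 4, 5}.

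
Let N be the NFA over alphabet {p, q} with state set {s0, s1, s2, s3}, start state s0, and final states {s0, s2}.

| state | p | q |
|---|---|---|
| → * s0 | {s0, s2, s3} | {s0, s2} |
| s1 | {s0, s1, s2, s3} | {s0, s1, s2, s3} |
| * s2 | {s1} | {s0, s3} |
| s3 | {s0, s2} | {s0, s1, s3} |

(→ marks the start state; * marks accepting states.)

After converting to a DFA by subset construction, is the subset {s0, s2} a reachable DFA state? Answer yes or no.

yes

Start state of the DFA: {s0}.
{s0} --p--> {s0, s2, s3}  [new]
{s0} --q--> {s0, s2}  [new]
{s0, s2, s3} --p--> {s0, s1, s2, s3}  [new]
{s0, s2, s3} --q--> {s0, s1, s2, s3}  [seen]
{s0, s2} --p--> {s0, s1, s2, s3}  [seen]
{s0, s2} --q--> {s0, s2, s3}  [seen]
{s0, s1, s2, s3} --p--> {s0, s1, s2, s3}  [seen]
{s0, s1, s2, s3} --q--> {s0, s1, s2, s3}  [seen]
Reachable DFA states: {s0}, {s0, s2, s3}, {s0, s2}, {s0, s1, s2, s3}.
{s0, s2} is among them.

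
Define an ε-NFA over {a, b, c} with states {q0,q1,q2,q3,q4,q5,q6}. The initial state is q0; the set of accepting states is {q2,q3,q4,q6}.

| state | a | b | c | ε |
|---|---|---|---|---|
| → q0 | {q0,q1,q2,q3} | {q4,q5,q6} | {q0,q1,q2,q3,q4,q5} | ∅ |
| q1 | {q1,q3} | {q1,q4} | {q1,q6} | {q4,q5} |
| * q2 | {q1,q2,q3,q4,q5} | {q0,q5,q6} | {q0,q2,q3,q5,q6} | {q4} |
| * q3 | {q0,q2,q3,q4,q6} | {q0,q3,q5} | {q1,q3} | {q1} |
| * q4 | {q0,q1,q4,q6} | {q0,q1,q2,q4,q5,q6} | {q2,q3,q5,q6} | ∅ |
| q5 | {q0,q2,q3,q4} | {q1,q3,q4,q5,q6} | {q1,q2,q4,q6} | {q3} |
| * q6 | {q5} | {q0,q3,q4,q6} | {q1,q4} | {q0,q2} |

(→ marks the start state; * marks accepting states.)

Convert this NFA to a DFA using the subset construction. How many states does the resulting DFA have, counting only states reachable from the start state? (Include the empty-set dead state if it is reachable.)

3

Start state of the DFA: {q0} (ε-closure of the NFA start).
{q0} --a--> {q0,q1,q2,q3,q4,q5}  [new]
{q0} --b--> {q0,q1,q2,q3,q4,q5,q6}  [new]
{q0} --c--> {q0,q1,q2,q3,q4,q5}  [seen]
{q0,q1,q2,q3,q4,q5} --a--> {q0,q1,q2,q3,q4,q5,q6}  [seen]
{q0,q1,q2,q3,q4,q5} --b--> {q0,q1,q2,q3,q4,q5,q6}  [seen]
{q0,q1,q2,q3,q4,q5} --c--> {q0,q1,q2,q3,q4,q5,q6}  [seen]
{q0,q1,q2,q3,q4,q5,q6} --a--> {q0,q1,q2,q3,q4,q5,q6}  [seen]
{q0,q1,q2,q3,q4,q5,q6} --b--> {q0,q1,q2,q3,q4,q5,q6}  [seen]
{q0,q1,q2,q3,q4,q5,q6} --c--> {q0,q1,q2,q3,q4,q5,q6}  [seen]
Reachable DFA states: {q0}, {q0,q1,q2,q3,q4,q5}, {q0,q1,q2,q3,q4,q5,q6}.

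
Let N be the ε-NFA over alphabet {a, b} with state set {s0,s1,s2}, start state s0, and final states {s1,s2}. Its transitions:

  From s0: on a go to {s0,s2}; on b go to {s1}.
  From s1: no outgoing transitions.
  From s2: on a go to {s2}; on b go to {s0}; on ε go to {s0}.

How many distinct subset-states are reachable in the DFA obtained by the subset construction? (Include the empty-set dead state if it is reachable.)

5

Start state of the DFA: {s0} (ε-closure of the NFA start).
{s0} --a--> {s0,s2}  [new]
{s0} --b--> {s1}  [new]
{s0,s2} --a--> {s0,s2}  [seen]
{s0,s2} --b--> {s0,s1}  [new]
{s1} --a--> ∅  [new]
{s1} --b--> ∅  [seen]
{s0,s1} --a--> {s0,s2}  [seen]
{s0,s1} --b--> {s1}  [seen]
∅ --a--> ∅  [seen]
∅ --b--> ∅  [seen]
Reachable DFA states: {s0}, {s0,s2}, {s1}, {s0,s1}, ∅.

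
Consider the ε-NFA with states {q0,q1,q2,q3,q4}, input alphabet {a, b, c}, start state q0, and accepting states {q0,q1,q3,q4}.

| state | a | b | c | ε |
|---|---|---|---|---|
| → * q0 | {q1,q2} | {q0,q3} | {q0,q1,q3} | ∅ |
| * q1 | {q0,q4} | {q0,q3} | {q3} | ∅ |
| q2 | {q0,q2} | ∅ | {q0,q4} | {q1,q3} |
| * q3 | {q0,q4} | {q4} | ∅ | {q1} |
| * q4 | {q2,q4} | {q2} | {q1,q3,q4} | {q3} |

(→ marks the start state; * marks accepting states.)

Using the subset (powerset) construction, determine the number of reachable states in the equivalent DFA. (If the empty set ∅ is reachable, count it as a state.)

Start state of the DFA: {q0} (ε-closure of the NFA start).
{q0} --a--> {q1,q2,q3}  [new]
{q0} --b--> {q0,q1,q3}  [new]
{q0} --c--> {q0,q1,q3}  [seen]
{q1,q2,q3} --a--> {q0,q1,q2,q3,q4}  [new]
{q1,q2,q3} --b--> {q0,q1,q3,q4}  [new]
{q1,q2,q3} --c--> {q0,q1,q3,q4}  [seen]
{q0,q1,q3} --a--> {q0,q1,q2,q3,q4}  [seen]
{q0,q1,q3} --b--> {q0,q1,q3,q4}  [seen]
{q0,q1,q3} --c--> {q0,q1,q3}  [seen]
{q0,q1,q2,q3,q4} --a--> {q0,q1,q2,q3,q4}  [seen]
{q0,q1,q2,q3,q4} --b--> {q0,q1,q2,q3,q4}  [seen]
{q0,q1,q2,q3,q4} --c--> {q0,q1,q3,q4}  [seen]
{q0,q1,q3,q4} --a--> {q0,q1,q2,q3,q4}  [seen]
{q0,q1,q3,q4} --b--> {q0,q1,q2,q3,q4}  [seen]
{q0,q1,q3,q4} --c--> {q0,q1,q3,q4}  [seen]
Reachable DFA states: {q0}, {q1,q2,q3}, {q0,q1,q3}, {q0,q1,q2,q3,q4}, {q0,q1,q3,q4}.

5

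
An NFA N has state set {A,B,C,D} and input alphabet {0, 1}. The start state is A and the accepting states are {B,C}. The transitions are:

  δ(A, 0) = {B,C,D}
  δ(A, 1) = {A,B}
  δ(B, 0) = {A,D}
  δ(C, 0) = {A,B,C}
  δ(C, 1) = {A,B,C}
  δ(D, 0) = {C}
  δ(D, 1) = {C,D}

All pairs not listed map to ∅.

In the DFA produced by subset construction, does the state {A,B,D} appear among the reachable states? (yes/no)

no

Start state of the DFA: {A}.
{A} --0--> {B,C,D}  [new]
{A} --1--> {A,B}  [new]
{B,C,D} --0--> {A,B,C,D}  [new]
{B,C,D} --1--> {A,B,C,D}  [seen]
{A,B} --0--> {A,B,C,D}  [seen]
{A,B} --1--> {A,B}  [seen]
{A,B,C,D} --0--> {A,B,C,D}  [seen]
{A,B,C,D} --1--> {A,B,C,D}  [seen]
Reachable DFA states: {A}, {B,C,D}, {A,B}, {A,B,C,D}.
{A,B,D} is not among them.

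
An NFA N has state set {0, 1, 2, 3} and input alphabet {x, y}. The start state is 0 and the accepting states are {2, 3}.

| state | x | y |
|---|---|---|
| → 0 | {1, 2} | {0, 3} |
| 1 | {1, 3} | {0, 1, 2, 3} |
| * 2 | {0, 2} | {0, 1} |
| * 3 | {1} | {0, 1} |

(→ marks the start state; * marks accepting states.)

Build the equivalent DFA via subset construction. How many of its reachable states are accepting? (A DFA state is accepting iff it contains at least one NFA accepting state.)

Start state of the DFA: {0}.
{0} --x--> {1, 2}  [new]
{0} --y--> {0, 3}  [new]
{1, 2} --x--> {0, 1, 2, 3}  [new]
{1, 2} --y--> {0, 1, 2, 3}  [seen]
{0, 3} --x--> {1, 2}  [seen]
{0, 3} --y--> {0, 1, 3}  [new]
{0, 1, 2, 3} --x--> {0, 1, 2, 3}  [seen]
{0, 1, 2, 3} --y--> {0, 1, 2, 3}  [seen]
{0, 1, 3} --x--> {1, 2, 3}  [new]
{0, 1, 3} --y--> {0, 1, 2, 3}  [seen]
{1, 2, 3} --x--> {0, 1, 2, 3}  [seen]
{1, 2, 3} --y--> {0, 1, 2, 3}  [seen]
Reachable DFA states: {0}, {1, 2}, {0, 3}, {0, 1, 2, 3}, {0, 1, 3}, {1, 2, 3}.
Accepting DFA states (contain an NFA accepting state): {1, 2}, {0, 3}, {0, 1, 2, 3}, {0, 1, 3}, {1, 2, 3}.

5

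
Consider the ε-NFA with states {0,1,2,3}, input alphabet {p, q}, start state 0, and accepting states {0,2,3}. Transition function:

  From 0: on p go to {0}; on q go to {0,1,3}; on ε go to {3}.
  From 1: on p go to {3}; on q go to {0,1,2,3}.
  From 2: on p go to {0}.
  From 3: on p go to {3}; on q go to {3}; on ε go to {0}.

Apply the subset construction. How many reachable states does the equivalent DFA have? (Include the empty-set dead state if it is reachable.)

Start state of the DFA: {0,3} (ε-closure of the NFA start).
{0,3} --p--> {0,3}  [seen]
{0,3} --q--> {0,1,3}  [new]
{0,1,3} --p--> {0,3}  [seen]
{0,1,3} --q--> {0,1,2,3}  [new]
{0,1,2,3} --p--> {0,3}  [seen]
{0,1,2,3} --q--> {0,1,2,3}  [seen]
Reachable DFA states: {0,3}, {0,1,3}, {0,1,2,3}.

3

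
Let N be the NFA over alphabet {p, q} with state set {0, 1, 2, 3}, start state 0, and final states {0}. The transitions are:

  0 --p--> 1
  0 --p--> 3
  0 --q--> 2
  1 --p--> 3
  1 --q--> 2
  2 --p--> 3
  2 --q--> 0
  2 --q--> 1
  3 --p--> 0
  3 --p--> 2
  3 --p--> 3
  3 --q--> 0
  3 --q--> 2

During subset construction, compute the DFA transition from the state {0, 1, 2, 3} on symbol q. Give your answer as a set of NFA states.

δ(0,q) = {2}; δ(1,q) = {2}; δ(2,q) = {0, 1}; δ(3,q) = {0, 2}.
Union: {0, 1, 2}.

{0, 1, 2}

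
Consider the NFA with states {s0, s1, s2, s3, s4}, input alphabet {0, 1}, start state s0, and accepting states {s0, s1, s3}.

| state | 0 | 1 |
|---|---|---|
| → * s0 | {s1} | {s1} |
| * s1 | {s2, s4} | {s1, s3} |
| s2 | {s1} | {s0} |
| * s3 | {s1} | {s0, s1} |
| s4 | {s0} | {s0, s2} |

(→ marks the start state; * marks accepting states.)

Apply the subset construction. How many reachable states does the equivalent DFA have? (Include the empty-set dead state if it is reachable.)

Start state of the DFA: {s0}.
{s0} --0--> {s1}  [new]
{s0} --1--> {s1}  [seen]
{s1} --0--> {s2, s4}  [new]
{s1} --1--> {s1, s3}  [new]
{s2, s4} --0--> {s0, s1}  [new]
{s2, s4} --1--> {s0, s2}  [new]
{s1, s3} --0--> {s1, s2, s4}  [new]
{s1, s3} --1--> {s0, s1, s3}  [new]
{s0, s1} --0--> {s1, s2, s4}  [seen]
{s0, s1} --1--> {s1, s3}  [seen]
{s0, s2} --0--> {s1}  [seen]
{s0, s2} --1--> {s0, s1}  [seen]
{s1, s2, s4} --0--> {s0, s1, s2, s4}  [new]
{s1, s2, s4} --1--> {s0, s1, s2, s3}  [new]
{s0, s1, s3} --0--> {s1, s2, s4}  [seen]
{s0, s1, s3} --1--> {s0, s1, s3}  [seen]
{s0, s1, s2, s4} --0--> {s0, s1, s2, s4}  [seen]
{s0, s1, s2, s4} --1--> {s0, s1, s2, s3}  [seen]
{s0, s1, s2, s3} --0--> {s1, s2, s4}  [seen]
{s0, s1, s2, s3} --1--> {s0, s1, s3}  [seen]
Reachable DFA states: {s0}, {s1}, {s2, s4}, {s1, s3}, {s0, s1}, {s0, s2}, {s1, s2, s4}, {s0, s1, s3}, {s0, s1, s2, s4}, {s0, s1, s2, s3}.

10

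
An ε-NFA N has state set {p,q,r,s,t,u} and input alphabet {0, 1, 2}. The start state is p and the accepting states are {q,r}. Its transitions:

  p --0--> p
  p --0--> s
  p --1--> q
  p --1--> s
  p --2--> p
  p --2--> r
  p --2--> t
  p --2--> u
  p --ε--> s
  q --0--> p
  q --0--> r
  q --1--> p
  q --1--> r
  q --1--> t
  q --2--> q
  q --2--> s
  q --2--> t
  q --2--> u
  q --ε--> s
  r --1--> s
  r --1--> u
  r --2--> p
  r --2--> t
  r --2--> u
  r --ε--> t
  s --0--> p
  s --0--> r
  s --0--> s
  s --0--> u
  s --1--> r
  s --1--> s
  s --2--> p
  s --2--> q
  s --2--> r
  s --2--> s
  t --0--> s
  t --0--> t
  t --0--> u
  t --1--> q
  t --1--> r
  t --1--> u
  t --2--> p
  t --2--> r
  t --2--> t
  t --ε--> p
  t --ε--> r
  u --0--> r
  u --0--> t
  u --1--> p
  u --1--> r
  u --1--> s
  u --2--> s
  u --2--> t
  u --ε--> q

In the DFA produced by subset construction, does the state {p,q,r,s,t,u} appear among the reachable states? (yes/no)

Start state of the DFA: {p,s} (ε-closure of the NFA start).
{p,s} --0--> {p,q,r,s,t,u}  [new]
{p,s} --1--> {p,q,r,s,t}  [new]
{p,s} --2--> {p,q,r,s,t,u}  [seen]
{p,q,r,s,t,u} --0--> {p,q,r,s,t,u}  [seen]
{p,q,r,s,t,u} --1--> {p,q,r,s,t,u}  [seen]
{p,q,r,s,t,u} --2--> {p,q,r,s,t,u}  [seen]
{p,q,r,s,t} --0--> {p,q,r,s,t,u}  [seen]
{p,q,r,s,t} --1--> {p,q,r,s,t,u}  [seen]
{p,q,r,s,t} --2--> {p,q,r,s,t,u}  [seen]
Reachable DFA states: {p,s}, {p,q,r,s,t,u}, {p,q,r,s,t}.
{p,q,r,s,t,u} is among them.

yes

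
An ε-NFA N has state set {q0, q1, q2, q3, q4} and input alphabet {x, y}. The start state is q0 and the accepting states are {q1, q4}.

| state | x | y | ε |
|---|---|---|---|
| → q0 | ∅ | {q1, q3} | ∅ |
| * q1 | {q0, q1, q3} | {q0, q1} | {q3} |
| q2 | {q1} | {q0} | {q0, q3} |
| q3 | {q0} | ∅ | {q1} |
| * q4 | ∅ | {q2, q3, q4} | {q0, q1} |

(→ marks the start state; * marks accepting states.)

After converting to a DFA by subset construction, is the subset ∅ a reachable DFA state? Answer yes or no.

yes

Start state of the DFA: {q0} (ε-closure of the NFA start).
{q0} --x--> ∅  [new]
{q0} --y--> {q1, q3}  [new]
∅ --x--> ∅  [seen]
∅ --y--> ∅  [seen]
{q1, q3} --x--> {q0, q1, q3}  [new]
{q1, q3} --y--> {q0, q1, q3}  [seen]
{q0, q1, q3} --x--> {q0, q1, q3}  [seen]
{q0, q1, q3} --y--> {q0, q1, q3}  [seen]
Reachable DFA states: {q0}, ∅, {q1, q3}, {q0, q1, q3}.
∅ is among them.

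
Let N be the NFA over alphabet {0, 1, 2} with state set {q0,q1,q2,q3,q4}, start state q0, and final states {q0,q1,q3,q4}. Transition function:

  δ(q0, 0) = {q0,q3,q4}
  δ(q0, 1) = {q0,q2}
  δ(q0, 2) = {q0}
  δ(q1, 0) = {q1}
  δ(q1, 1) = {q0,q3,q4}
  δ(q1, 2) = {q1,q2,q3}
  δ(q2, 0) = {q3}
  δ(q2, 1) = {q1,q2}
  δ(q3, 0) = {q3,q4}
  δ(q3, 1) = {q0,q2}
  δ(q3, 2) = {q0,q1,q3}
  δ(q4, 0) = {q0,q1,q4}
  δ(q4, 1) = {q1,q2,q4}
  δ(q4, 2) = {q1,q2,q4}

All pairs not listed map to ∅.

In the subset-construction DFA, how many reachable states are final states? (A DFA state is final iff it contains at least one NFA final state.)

Start state of the DFA: {q0}.
{q0} --0--> {q0,q3,q4}  [new]
{q0} --1--> {q0,q2}  [new]
{q0} --2--> {q0}  [seen]
{q0,q3,q4} --0--> {q0,q1,q3,q4}  [new]
{q0,q3,q4} --1--> {q0,q1,q2,q4}  [new]
{q0,q3,q4} --2--> {q0,q1,q2,q3,q4}  [new]
{q0,q2} --0--> {q0,q3,q4}  [seen]
{q0,q2} --1--> {q0,q1,q2}  [new]
{q0,q2} --2--> {q0}  [seen]
{q0,q1,q3,q4} --0--> {q0,q1,q3,q4}  [seen]
{q0,q1,q3,q4} --1--> {q0,q1,q2,q3,q4}  [seen]
{q0,q1,q3,q4} --2--> {q0,q1,q2,q3,q4}  [seen]
{q0,q1,q2,q4} --0--> {q0,q1,q3,q4}  [seen]
{q0,q1,q2,q4} --1--> {q0,q1,q2,q3,q4}  [seen]
{q0,q1,q2,q4} --2--> {q0,q1,q2,q3,q4}  [seen]
{q0,q1,q2,q3,q4} --0--> {q0,q1,q3,q4}  [seen]
{q0,q1,q2,q3,q4} --1--> {q0,q1,q2,q3,q4}  [seen]
{q0,q1,q2,q3,q4} --2--> {q0,q1,q2,q3,q4}  [seen]
{q0,q1,q2} --0--> {q0,q1,q3,q4}  [seen]
{q0,q1,q2} --1--> {q0,q1,q2,q3,q4}  [seen]
{q0,q1,q2} --2--> {q0,q1,q2,q3}  [new]
{q0,q1,q2,q3} --0--> {q0,q1,q3,q4}  [seen]
{q0,q1,q2,q3} --1--> {q0,q1,q2,q3,q4}  [seen]
{q0,q1,q2,q3} --2--> {q0,q1,q2,q3}  [seen]
Reachable DFA states: {q0}, {q0,q3,q4}, {q0,q2}, {q0,q1,q3,q4}, {q0,q1,q2,q4}, {q0,q1,q2,q3,q4}, {q0,q1,q2}, {q0,q1,q2,q3}.
Accepting DFA states (contain an NFA accepting state): {q0}, {q0,q3,q4}, {q0,q2}, {q0,q1,q3,q4}, {q0,q1,q2,q4}, {q0,q1,q2,q3,q4}, {q0,q1,q2}, {q0,q1,q2,q3}.

8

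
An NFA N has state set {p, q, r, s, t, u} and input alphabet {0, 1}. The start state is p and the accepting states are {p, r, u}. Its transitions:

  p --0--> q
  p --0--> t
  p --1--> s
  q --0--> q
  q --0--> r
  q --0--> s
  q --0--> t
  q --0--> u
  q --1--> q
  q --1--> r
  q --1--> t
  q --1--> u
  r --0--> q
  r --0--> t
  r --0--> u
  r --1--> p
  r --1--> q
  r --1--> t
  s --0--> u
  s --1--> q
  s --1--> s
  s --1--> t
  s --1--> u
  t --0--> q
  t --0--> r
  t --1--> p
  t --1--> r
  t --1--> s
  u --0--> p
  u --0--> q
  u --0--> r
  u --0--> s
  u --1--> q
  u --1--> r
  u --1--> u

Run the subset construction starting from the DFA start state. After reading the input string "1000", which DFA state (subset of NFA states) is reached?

{q, r, s, t, u}

Start: {p}.
δ(p,1) = {s}.
Union: {s}.
After 1: {s}.
δ(s,0) = {u}.
Union: {u}.
After 0: {u}.
δ(u,0) = {p, q, r, s}.
Union: {p, q, r, s}.
After 0: {p, q, r, s}.
δ(p,0) = {q, t}; δ(q,0) = {q, r, s, t, u}; δ(r,0) = {q, t, u}; δ(s,0) = {u}.
Union: {q, r, s, t, u}.
After 0: {q, r, s, t, u}.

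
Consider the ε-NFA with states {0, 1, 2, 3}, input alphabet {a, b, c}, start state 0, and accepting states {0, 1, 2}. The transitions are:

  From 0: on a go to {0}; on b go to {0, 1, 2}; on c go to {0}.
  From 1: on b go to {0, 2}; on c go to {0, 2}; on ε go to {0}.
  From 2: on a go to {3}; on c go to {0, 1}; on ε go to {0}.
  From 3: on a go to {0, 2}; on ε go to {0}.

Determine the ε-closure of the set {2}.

Begin with {2}.
2 →ε {0}; add 0.
ε-closure = {0, 2}.

{0, 2}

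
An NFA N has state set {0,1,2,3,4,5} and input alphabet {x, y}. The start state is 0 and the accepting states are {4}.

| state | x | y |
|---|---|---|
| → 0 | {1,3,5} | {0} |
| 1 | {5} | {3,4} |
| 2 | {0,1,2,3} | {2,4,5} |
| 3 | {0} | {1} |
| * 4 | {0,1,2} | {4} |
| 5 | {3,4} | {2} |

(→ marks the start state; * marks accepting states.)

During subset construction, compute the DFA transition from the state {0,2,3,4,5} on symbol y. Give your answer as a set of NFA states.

{0,1,2,4,5}

δ(0,y) = {0}; δ(2,y) = {2,4,5}; δ(3,y) = {1}; δ(4,y) = {4}; δ(5,y) = {2}.
Union: {0,1,2,4,5}.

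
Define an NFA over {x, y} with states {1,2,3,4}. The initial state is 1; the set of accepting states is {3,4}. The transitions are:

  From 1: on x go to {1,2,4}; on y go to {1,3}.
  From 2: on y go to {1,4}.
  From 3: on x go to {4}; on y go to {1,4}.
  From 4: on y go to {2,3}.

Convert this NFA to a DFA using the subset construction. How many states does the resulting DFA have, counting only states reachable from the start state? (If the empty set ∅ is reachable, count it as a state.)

5

Start state of the DFA: {1}.
{1} --x--> {1,2,4}  [new]
{1} --y--> {1,3}  [new]
{1,2,4} --x--> {1,2,4}  [seen]
{1,2,4} --y--> {1,2,3,4}  [new]
{1,3} --x--> {1,2,4}  [seen]
{1,3} --y--> {1,3,4}  [new]
{1,2,3,4} --x--> {1,2,4}  [seen]
{1,2,3,4} --y--> {1,2,3,4}  [seen]
{1,3,4} --x--> {1,2,4}  [seen]
{1,3,4} --y--> {1,2,3,4}  [seen]
Reachable DFA states: {1}, {1,2,4}, {1,3}, {1,2,3,4}, {1,3,4}.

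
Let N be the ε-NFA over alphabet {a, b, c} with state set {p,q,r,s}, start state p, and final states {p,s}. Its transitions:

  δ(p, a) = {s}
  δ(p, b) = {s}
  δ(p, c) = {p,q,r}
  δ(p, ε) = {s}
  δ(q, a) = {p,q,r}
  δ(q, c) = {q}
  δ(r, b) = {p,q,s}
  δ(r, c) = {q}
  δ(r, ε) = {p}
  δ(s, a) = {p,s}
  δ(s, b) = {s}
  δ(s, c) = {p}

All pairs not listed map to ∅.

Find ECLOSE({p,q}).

{p,q,s}

Begin with {p,q}.
p →ε {s}; add s.
ε-closure = {p,q,s}.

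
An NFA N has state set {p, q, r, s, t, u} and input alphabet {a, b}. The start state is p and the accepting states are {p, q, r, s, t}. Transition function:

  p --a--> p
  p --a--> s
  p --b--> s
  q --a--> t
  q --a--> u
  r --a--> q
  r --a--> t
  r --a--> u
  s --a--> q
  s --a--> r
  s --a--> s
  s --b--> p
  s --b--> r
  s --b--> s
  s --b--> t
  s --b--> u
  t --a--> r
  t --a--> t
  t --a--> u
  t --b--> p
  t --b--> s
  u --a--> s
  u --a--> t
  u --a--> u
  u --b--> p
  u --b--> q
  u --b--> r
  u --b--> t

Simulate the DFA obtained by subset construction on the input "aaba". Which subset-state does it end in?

Start: {p}.
δ(p,a) = {p, s}.
Union: {p, s}.
After a: {p, s}.
δ(p,a) = {p, s}; δ(s,a) = {q, r, s}.
Union: {p, q, r, s}.
After a: {p, q, r, s}.
δ(p,b) = {s}; δ(q,b) = ∅; δ(r,b) = ∅; δ(s,b) = {p, r, s, t, u}.
Union: {p, r, s, t, u}.
After b: {p, r, s, t, u}.
δ(p,a) = {p, s}; δ(r,a) = {q, t, u}; δ(s,a) = {q, r, s}; δ(t,a) = {r, t, u}; δ(u,a) = {s, t, u}.
Union: {p, q, r, s, t, u}.
After a: {p, q, r, s, t, u}.

{p, q, r, s, t, u}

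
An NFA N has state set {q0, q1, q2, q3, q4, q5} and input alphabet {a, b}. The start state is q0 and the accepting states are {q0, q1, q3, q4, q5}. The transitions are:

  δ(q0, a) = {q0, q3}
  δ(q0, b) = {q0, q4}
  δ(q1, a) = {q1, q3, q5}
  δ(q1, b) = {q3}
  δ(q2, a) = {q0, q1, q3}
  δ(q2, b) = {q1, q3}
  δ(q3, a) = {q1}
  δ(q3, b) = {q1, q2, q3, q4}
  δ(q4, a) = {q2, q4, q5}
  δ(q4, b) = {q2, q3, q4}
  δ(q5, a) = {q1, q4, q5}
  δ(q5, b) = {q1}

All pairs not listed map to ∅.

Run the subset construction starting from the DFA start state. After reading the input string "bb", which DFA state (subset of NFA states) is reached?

{q0, q2, q3, q4}

Start: {q0}.
δ(q0,b) = {q0, q4}.
Union: {q0, q4}.
After b: {q0, q4}.
δ(q0,b) = {q0, q4}; δ(q4,b) = {q2, q3, q4}.
Union: {q0, q2, q3, q4}.
After b: {q0, q2, q3, q4}.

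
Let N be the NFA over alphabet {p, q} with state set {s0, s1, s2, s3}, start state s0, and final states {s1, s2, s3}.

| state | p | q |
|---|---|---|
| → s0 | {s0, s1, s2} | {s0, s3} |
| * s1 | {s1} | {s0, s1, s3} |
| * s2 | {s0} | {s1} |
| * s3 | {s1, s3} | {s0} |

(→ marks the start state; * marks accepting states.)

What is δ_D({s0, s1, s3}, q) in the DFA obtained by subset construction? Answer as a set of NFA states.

{s0, s1, s3}

δ(s0,q) = {s0, s3}; δ(s1,q) = {s0, s1, s3}; δ(s3,q) = {s0}.
Union: {s0, s1, s3}.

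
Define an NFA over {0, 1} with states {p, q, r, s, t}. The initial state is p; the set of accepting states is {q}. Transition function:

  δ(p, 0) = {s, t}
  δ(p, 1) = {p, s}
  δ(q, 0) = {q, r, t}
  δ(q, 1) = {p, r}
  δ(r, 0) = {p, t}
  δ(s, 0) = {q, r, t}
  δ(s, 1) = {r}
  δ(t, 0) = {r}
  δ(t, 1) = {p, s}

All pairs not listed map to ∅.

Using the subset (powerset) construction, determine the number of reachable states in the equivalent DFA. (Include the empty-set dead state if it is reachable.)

Start state of the DFA: {p}.
{p} --0--> {s, t}  [new]
{p} --1--> {p, s}  [new]
{s, t} --0--> {q, r, t}  [new]
{s, t} --1--> {p, r, s}  [new]
{p, s} --0--> {q, r, s, t}  [new]
{p, s} --1--> {p, r, s}  [seen]
{q, r, t} --0--> {p, q, r, t}  [new]
{q, r, t} --1--> {p, r, s}  [seen]
{p, r, s} --0--> {p, q, r, s, t}  [new]
{p, r, s} --1--> {p, r, s}  [seen]
{q, r, s, t} --0--> {p, q, r, t}  [seen]
{q, r, s, t} --1--> {p, r, s}  [seen]
{p, q, r, t} --0--> {p, q, r, s, t}  [seen]
{p, q, r, t} --1--> {p, r, s}  [seen]
{p, q, r, s, t} --0--> {p, q, r, s, t}  [seen]
{p, q, r, s, t} --1--> {p, r, s}  [seen]
Reachable DFA states: {p}, {s, t}, {p, s}, {q, r, t}, {p, r, s}, {q, r, s, t}, {p, q, r, t}, {p, q, r, s, t}.

8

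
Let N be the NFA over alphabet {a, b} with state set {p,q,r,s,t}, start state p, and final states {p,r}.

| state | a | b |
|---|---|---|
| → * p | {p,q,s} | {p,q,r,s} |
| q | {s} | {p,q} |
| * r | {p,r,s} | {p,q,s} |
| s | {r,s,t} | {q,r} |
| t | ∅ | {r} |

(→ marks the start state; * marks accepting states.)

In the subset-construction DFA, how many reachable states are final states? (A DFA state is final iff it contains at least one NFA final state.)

4

Start state of the DFA: {p}.
{p} --a--> {p,q,s}  [new]
{p} --b--> {p,q,r,s}  [new]
{p,q,s} --a--> {p,q,r,s,t}  [new]
{p,q,s} --b--> {p,q,r,s}  [seen]
{p,q,r,s} --a--> {p,q,r,s,t}  [seen]
{p,q,r,s} --b--> {p,q,r,s}  [seen]
{p,q,r,s,t} --a--> {p,q,r,s,t}  [seen]
{p,q,r,s,t} --b--> {p,q,r,s}  [seen]
Reachable DFA states: {p}, {p,q,s}, {p,q,r,s}, {p,q,r,s,t}.
Accepting DFA states (contain an NFA accepting state): {p}, {p,q,s}, {p,q,r,s}, {p,q,r,s,t}.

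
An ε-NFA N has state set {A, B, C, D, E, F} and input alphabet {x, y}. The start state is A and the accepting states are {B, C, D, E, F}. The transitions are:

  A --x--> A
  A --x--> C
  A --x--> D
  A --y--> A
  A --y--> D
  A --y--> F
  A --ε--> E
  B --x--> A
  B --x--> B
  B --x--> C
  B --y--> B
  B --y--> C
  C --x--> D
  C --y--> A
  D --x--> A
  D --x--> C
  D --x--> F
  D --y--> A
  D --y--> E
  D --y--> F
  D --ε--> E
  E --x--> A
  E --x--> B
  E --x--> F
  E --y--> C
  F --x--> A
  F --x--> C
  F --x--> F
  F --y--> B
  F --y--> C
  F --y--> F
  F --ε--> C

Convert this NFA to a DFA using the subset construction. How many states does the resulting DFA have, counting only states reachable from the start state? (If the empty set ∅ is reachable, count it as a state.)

Start state of the DFA: {A, E} (ε-closure of the NFA start).
{A, E} --x--> {A, B, C, D, E, F}  [new]
{A, E} --y--> {A, C, D, E, F}  [new]
{A, B, C, D, E, F} --x--> {A, B, C, D, E, F}  [seen]
{A, B, C, D, E, F} --y--> {A, B, C, D, E, F}  [seen]
{A, C, D, E, F} --x--> {A, B, C, D, E, F}  [seen]
{A, C, D, E, F} --y--> {A, B, C, D, E, F}  [seen]
Reachable DFA states: {A, E}, {A, B, C, D, E, F}, {A, C, D, E, F}.

3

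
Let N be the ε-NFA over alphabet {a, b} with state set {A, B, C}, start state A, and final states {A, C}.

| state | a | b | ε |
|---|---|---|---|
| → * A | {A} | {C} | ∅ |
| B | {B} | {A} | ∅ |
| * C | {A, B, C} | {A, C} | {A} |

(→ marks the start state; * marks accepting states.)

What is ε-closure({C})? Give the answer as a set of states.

Begin with {C}.
C →ε {A}; add A.
ε-closure = {A, C}.

{A, C}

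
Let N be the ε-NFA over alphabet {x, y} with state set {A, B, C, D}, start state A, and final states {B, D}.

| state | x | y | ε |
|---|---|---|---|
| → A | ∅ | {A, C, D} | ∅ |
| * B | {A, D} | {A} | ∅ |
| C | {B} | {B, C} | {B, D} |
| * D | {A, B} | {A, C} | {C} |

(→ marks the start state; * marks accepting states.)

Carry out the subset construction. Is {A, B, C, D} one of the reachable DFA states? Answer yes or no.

yes

Start state of the DFA: {A} (ε-closure of the NFA start).
{A} --x--> ∅  [new]
{A} --y--> {A, B, C, D}  [new]
∅ --x--> ∅  [seen]
∅ --y--> ∅  [seen]
{A, B, C, D} --x--> {A, B, C, D}  [seen]
{A, B, C, D} --y--> {A, B, C, D}  [seen]
Reachable DFA states: {A}, ∅, {A, B, C, D}.
{A, B, C, D} is among them.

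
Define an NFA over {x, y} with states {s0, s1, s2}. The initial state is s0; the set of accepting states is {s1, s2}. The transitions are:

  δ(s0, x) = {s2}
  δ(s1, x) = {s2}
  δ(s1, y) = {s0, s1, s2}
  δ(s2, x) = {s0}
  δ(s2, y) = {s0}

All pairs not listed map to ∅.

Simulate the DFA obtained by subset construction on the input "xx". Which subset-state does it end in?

Start: {s0}.
δ(s0,x) = {s2}.
Union: {s2}.
After x: {s2}.
δ(s2,x) = {s0}.
Union: {s0}.
After x: {s0}.

{s0}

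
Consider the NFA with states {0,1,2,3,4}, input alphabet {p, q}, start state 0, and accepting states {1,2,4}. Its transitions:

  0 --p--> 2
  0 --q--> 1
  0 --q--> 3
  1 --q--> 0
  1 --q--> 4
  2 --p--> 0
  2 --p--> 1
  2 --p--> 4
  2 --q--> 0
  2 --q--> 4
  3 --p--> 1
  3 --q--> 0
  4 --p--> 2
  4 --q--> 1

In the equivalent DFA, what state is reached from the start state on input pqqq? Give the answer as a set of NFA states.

Start: {0}.
δ(0,p) = {2}.
Union: {2}.
After p: {2}.
δ(2,q) = {0,4}.
Union: {0,4}.
After q: {0,4}.
δ(0,q) = {1,3}; δ(4,q) = {1}.
Union: {1,3}.
After q: {1,3}.
δ(1,q) = {0,4}; δ(3,q) = {0}.
Union: {0,4}.
After q: {0,4}.

{0,4}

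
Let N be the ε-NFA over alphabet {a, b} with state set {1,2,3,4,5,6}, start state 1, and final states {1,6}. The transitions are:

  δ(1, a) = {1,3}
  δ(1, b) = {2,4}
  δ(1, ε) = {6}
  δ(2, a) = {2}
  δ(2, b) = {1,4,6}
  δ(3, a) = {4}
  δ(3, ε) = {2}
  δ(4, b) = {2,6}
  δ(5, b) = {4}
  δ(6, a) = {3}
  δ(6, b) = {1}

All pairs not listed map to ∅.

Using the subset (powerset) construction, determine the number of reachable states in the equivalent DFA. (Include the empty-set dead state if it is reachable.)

Start state of the DFA: {1,6} (ε-closure of the NFA start).
{1,6} --a--> {1,2,3,6}  [new]
{1,6} --b--> {1,2,4,6}  [new]
{1,2,3,6} --a--> {1,2,3,4,6}  [new]
{1,2,3,6} --b--> {1,2,4,6}  [seen]
{1,2,4,6} --a--> {1,2,3,6}  [seen]
{1,2,4,6} --b--> {1,2,4,6}  [seen]
{1,2,3,4,6} --a--> {1,2,3,4,6}  [seen]
{1,2,3,4,6} --b--> {1,2,4,6}  [seen]
Reachable DFA states: {1,6}, {1,2,3,6}, {1,2,4,6}, {1,2,3,4,6}.

4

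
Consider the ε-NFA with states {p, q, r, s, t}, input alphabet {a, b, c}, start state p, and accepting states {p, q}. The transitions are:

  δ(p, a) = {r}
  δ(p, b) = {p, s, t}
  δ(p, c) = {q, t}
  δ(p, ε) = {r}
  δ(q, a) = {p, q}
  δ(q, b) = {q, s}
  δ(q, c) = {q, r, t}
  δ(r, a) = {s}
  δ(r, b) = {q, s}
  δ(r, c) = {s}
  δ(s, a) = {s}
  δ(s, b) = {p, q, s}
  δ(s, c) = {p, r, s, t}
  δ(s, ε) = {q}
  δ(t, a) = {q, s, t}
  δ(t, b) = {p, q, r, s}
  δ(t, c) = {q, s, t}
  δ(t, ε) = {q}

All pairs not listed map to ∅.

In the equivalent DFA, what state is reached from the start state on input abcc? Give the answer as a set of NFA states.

{p, q, r, s, t}

Start: {p, r}.
δ(p,a) = {r}; δ(r,a) = {s}.
Union: {r, s}.
ε-closure gives {q, r, s}.
After a: {q, r, s}.
δ(q,b) = {q, s}; δ(r,b) = {q, s}; δ(s,b) = {p, q, s}.
Union: {p, q, s}.
ε-closure gives {p, q, r, s}.
After b: {p, q, r, s}.
δ(p,c) = {q, t}; δ(q,c) = {q, r, t}; δ(r,c) = {s}; δ(s,c) = {p, r, s, t}.
Union: {p, q, r, s, t}.
After c: {p, q, r, s, t}.
δ(p,c) = {q, t}; δ(q,c) = {q, r, t}; δ(r,c) = {s}; δ(s,c) = {p, r, s, t}; δ(t,c) = {q, s, t}.
Union: {p, q, r, s, t}.
After c: {p, q, r, s, t}.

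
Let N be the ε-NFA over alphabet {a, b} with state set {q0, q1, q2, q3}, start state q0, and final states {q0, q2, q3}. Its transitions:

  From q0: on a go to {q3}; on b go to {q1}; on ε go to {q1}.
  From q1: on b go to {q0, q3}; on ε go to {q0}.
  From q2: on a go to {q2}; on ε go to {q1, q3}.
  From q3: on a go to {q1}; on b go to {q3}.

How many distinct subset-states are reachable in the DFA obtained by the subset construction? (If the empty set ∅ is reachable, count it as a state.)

3

Start state of the DFA: {q0, q1} (ε-closure of the NFA start).
{q0, q1} --a--> {q3}  [new]
{q0, q1} --b--> {q0, q1, q3}  [new]
{q3} --a--> {q0, q1}  [seen]
{q3} --b--> {q3}  [seen]
{q0, q1, q3} --a--> {q0, q1, q3}  [seen]
{q0, q1, q3} --b--> {q0, q1, q3}  [seen]
Reachable DFA states: {q0, q1}, {q3}, {q0, q1, q3}.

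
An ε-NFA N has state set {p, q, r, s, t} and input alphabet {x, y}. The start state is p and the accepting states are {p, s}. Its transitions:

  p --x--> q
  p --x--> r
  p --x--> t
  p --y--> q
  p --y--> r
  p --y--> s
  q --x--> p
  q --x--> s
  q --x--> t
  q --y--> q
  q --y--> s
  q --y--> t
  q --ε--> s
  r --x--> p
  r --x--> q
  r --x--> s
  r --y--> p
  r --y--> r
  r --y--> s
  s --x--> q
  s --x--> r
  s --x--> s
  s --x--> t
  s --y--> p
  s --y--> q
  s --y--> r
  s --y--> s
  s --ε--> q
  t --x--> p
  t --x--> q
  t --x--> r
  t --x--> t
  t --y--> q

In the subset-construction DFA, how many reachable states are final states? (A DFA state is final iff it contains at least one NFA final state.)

4

Start state of the DFA: {p} (ε-closure of the NFA start).
{p} --x--> {q, r, s, t}  [new]
{p} --y--> {q, r, s}  [new]
{q, r, s, t} --x--> {p, q, r, s, t}  [new]
{q, r, s, t} --y--> {p, q, r, s, t}  [seen]
{q, r, s} --x--> {p, q, r, s, t}  [seen]
{q, r, s} --y--> {p, q, r, s, t}  [seen]
{p, q, r, s, t} --x--> {p, q, r, s, t}  [seen]
{p, q, r, s, t} --y--> {p, q, r, s, t}  [seen]
Reachable DFA states: {p}, {q, r, s, t}, {q, r, s}, {p, q, r, s, t}.
Accepting DFA states (contain an NFA accepting state): {p}, {q, r, s, t}, {q, r, s}, {p, q, r, s, t}.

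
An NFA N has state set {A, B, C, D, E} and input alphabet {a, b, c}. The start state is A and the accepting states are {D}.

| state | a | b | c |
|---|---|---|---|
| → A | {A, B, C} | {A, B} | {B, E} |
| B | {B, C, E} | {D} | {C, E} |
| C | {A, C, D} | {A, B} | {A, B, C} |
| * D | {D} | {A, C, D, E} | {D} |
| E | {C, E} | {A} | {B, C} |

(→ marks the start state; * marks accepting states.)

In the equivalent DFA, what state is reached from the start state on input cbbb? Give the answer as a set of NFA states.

{A, B, C, D, E}

Start: {A}.
δ(A,c) = {B, E}.
Union: {B, E}.
After c: {B, E}.
δ(B,b) = {D}; δ(E,b) = {A}.
Union: {A, D}.
After b: {A, D}.
δ(A,b) = {A, B}; δ(D,b) = {A, C, D, E}.
Union: {A, B, C, D, E}.
After b: {A, B, C, D, E}.
δ(A,b) = {A, B}; δ(B,b) = {D}; δ(C,b) = {A, B}; δ(D,b) = {A, C, D, E}; δ(E,b) = {A}.
Union: {A, B, C, D, E}.
After b: {A, B, C, D, E}.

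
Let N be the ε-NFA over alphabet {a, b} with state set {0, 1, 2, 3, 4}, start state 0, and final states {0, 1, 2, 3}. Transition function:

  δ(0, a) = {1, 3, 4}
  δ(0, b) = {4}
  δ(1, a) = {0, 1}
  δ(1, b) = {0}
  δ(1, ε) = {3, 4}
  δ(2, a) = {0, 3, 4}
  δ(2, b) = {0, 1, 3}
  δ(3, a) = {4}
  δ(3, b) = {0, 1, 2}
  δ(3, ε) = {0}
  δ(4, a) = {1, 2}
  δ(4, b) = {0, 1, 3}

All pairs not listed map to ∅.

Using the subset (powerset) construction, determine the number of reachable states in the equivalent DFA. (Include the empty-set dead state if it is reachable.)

4

Start state of the DFA: {0} (ε-closure of the NFA start).
{0} --a--> {0, 1, 3, 4}  [new]
{0} --b--> {4}  [new]
{0, 1, 3, 4} --a--> {0, 1, 2, 3, 4}  [new]
{0, 1, 3, 4} --b--> {0, 1, 2, 3, 4}  [seen]
{4} --a--> {0, 1, 2, 3, 4}  [seen]
{4} --b--> {0, 1, 3, 4}  [seen]
{0, 1, 2, 3, 4} --a--> {0, 1, 2, 3, 4}  [seen]
{0, 1, 2, 3, 4} --b--> {0, 1, 2, 3, 4}  [seen]
Reachable DFA states: {0}, {0, 1, 3, 4}, {4}, {0, 1, 2, 3, 4}.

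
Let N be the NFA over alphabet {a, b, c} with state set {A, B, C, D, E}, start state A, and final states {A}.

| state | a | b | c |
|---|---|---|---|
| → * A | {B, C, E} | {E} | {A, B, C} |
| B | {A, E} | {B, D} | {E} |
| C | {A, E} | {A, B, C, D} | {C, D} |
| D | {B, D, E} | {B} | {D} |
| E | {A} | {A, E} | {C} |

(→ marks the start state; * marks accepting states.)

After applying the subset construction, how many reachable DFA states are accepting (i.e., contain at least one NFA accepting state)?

7

Start state of the DFA: {A}.
{A} --a--> {B, C, E}  [new]
{A} --b--> {E}  [new]
{A} --c--> {A, B, C}  [new]
{B, C, E} --a--> {A, E}  [new]
{B, C, E} --b--> {A, B, C, D, E}  [new]
{B, C, E} --c--> {C, D, E}  [new]
{E} --a--> {A}  [seen]
{E} --b--> {A, E}  [seen]
{E} --c--> {C}  [new]
{A, B, C} --a--> {A, B, C, E}  [new]
{A, B, C} --b--> {A, B, C, D, E}  [seen]
{A, B, C} --c--> {A, B, C, D, E}  [seen]
{A, E} --a--> {A, B, C, E}  [seen]
{A, E} --b--> {A, E}  [seen]
{A, E} --c--> {A, B, C}  [seen]
{A, B, C, D, E} --a--> {A, B, C, D, E}  [seen]
{A, B, C, D, E} --b--> {A, B, C, D, E}  [seen]
{A, B, C, D, E} --c--> {A, B, C, D, E}  [seen]
{C, D, E} --a--> {A, B, D, E}  [new]
{C, D, E} --b--> {A, B, C, D, E}  [seen]
{C, D, E} --c--> {C, D}  [new]
{C} --a--> {A, E}  [seen]
{C} --b--> {A, B, C, D}  [new]
{C} --c--> {C, D}  [seen]
{A, B, C, E} --a--> {A, B, C, E}  [seen]
{A, B, C, E} --b--> {A, B, C, D, E}  [seen]
{A, B, C, E} --c--> {A, B, C, D, E}  [seen]
{A, B, D, E} --a--> {A, B, C, D, E}  [seen]
{A, B, D, E} --b--> {A, B, D, E}  [seen]
{A, B, D, E} --c--> {A, B, C, D, E}  [seen]
{C, D} --a--> {A, B, D, E}  [seen]
{C, D} --b--> {A, B, C, D}  [seen]
{C, D} --c--> {C, D}  [seen]
{A, B, C, D} --a--> {A, B, C, D, E}  [seen]
{A, B, C, D} --b--> {A, B, C, D, E}  [seen]
{A, B, C, D} --c--> {A, B, C, D, E}  [seen]
Reachable DFA states: {A}, {B, C, E}, {E}, {A, B, C}, {A, E}, {A, B, C, D, E}, {C, D, E}, {C}, {A, B, C, E}, {A, B, D, E}, {C, D}, {A, B, C, D}.
Accepting DFA states (contain an NFA accepting state): {A}, {A, B, C}, {A, E}, {A, B, C, D, E}, {A, B, C, E}, {A, B, D, E}, {A, B, C, D}.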